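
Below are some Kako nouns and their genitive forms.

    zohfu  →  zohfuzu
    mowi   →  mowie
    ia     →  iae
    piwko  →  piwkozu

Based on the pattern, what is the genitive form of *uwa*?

uwae

The suffix is conditioned by the last vowel: -zu when the last vowel of the stem is a rounded vowel (*zohfu*, *piwko*); -e when the last vowel of the stem is an unrounded vowel (*mowi*, *ia*).
Since the last vowel of *uwa* is /a/ (an unrounded vowel), it takes -e, giving *uwae*.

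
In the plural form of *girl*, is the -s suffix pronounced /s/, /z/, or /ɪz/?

The stem *girl* ends in a voiced non-sibilant sound.
The plural suffix surfaces as /ɪz/ after sibilants, /s/ after other voiceless consonants, and /z/ after other voiced sounds.
So the plural -s on *girl* is pronounced /z/.

/z/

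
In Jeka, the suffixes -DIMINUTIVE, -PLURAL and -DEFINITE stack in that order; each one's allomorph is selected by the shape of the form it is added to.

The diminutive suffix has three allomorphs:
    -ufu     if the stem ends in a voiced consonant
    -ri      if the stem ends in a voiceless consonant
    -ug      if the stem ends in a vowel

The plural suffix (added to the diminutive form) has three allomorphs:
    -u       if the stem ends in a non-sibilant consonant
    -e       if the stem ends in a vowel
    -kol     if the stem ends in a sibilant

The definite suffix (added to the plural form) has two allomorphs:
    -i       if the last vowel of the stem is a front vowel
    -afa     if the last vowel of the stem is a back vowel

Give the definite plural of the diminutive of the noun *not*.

notriei

Since the final sound of *not* is /t/ (a voiceless consonant), it takes -ri, giving *notri*.
The diminutive form *notri* — final sound /i/ (a vowel) → -e → *notrie*.
The plural form *notrie* — last vowel /e/ (a front vowel) → -i → *notriei*.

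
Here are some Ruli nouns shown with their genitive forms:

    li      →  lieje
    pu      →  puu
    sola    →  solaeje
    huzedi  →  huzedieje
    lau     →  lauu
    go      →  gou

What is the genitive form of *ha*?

haeje

The pattern is rounding harmony: -u when the last vowel of the stem is a rounded vowel (*pu*, *lau*, *go*); -eje when the last vowel of the stem is an unrounded vowel (*li*, *sola*, *huzedi*).
*ha* — last vowel /a/ (an unrounded vowel) → -eje → *haeje*.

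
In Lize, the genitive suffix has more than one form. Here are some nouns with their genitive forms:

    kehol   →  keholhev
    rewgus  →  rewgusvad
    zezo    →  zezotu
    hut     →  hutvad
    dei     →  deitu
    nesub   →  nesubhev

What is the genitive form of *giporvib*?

Looking at the final sound of each stem: -vad when the stem ends in a voiceless consonant (*rewgus*, *hut*); -hev when the stem ends in a voiced consonant (*kehol*, *nesub*); -tu when the stem ends in a vowel (*zezo*, *dei*).
*giporvib*: final sound = /b/, a voiced consonant → -hev → *giporvibhev*.

giporvibhev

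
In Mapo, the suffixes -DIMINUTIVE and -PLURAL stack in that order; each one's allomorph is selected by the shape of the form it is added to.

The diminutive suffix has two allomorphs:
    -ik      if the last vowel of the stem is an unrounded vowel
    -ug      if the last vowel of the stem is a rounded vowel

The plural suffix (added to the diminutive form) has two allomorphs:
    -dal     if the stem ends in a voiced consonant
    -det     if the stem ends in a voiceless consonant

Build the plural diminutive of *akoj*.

akojugdal

*akoj* — last vowel /o/ (a rounded vowel) → -ug → *akojug*.
The diminutive form *akojug* — final consonant /g/ (voiced) → -dal → *akojugdal*.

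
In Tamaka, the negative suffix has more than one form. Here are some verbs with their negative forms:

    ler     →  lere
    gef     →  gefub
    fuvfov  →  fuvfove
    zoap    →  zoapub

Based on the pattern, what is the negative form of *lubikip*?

The suffix is conditioned by the final consonant: -ub when the stem ends in a voiceless consonant (*gef*, *zoap*); -e when the stem ends in a voiced consonant (*ler*, *fuvfov*).
The final consonant of *lubikip* is /p/, which is voiceless, so the suffix is -ub, giving *lubikipub*.

lubikipub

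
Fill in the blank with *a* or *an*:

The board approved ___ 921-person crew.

a

The indefinite article is chosen by the initial *sound* of the following word, not its spelling.
The number *921* is spoken "nine hundred …", beginning with /naɪn/ — a consonant sound.
So the article is *a*: The board approved a 921-person crew.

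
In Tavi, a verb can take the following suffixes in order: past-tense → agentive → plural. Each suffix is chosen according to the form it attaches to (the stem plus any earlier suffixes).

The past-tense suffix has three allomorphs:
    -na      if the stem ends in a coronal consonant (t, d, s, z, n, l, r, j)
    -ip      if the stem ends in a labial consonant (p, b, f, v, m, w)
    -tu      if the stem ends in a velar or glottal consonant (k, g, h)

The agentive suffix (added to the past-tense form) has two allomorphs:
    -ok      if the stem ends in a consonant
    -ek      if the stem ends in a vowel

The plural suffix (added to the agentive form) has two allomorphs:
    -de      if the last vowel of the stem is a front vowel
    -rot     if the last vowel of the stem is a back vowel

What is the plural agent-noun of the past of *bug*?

bugtuekde

*bug*: final consonant = /g/, velar/glottal → -tu → *bugtu*.
The final sound of the past-tense form *bugtu* is /u/, which is a vowel, so the agentive suffix is -ek, giving *bugtuek*.
Since the last vowel of the agentive form *bugtuek* is /e/ (a front vowel), it takes -de, giving *bugtuekde*.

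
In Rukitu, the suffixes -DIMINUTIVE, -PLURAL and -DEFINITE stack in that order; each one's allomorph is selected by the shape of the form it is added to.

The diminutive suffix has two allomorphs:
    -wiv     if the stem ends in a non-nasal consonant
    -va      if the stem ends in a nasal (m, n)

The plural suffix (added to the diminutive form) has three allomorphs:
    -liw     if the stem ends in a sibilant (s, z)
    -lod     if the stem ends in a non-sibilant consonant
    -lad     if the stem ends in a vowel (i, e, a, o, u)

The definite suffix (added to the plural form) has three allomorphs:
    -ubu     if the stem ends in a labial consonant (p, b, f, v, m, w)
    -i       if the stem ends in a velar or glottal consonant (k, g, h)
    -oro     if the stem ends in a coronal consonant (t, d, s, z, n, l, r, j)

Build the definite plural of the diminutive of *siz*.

sizwivlodoro

Since the final consonant of *siz* is /z/ (non-nasal), it takes -wiv, giving *sizwiv*.
Since the final sound of the diminutive form *sizwiv* is /v/ (a non-sibilant consonant), it takes -lod, giving *sizwivlod*.
The final consonant of the plural form *sizwivlod* is /d/, which is coronal, so the definite suffix is -oro, giving *sizwivlodoro*.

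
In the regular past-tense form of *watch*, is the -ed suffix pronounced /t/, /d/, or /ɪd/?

The stem *watch* ends in a voiceless consonant other than /t/.
The -ed suffix is realized as /ɪd/ after /t, d/; as /t/ after other voiceless consonants; and as /d/ after other voiced sounds.
So -ed on *watch* is pronounced /t/.

/t/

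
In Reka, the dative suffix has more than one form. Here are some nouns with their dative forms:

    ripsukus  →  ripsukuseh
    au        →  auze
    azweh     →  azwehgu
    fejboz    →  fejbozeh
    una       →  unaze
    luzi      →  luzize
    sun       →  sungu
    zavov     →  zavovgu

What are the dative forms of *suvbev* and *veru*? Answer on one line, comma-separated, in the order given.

The alternation tracks the final sound of the stem — -eh when the stem ends in a sibilant (*ripsukus*, *fejboz*); -gu when the stem ends in a non-sibilant consonant (*azweh*, *sun*, *zavov*); -ze when the stem ends in a vowel (*au*, *una*, *luzi*).
*suvbev*: final sound = /v/, a non-sibilant consonant → -gu → *suvbevgu*.
*veru*: final sound = /u/, a vowel → -ze → *veruze*.

suvbevgu, veruze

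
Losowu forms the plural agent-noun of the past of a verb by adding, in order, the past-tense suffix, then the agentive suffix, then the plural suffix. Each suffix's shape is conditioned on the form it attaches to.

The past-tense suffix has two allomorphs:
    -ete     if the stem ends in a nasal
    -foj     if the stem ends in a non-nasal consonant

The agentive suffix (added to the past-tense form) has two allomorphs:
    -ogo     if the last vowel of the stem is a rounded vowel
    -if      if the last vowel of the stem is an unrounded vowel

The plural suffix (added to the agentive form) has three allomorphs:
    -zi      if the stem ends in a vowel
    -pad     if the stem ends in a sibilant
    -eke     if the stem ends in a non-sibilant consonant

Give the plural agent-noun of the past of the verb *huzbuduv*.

huzbuduvfojogozi

*huzbuduv* — final consonant /v/ (non-nasal) → -foj → *huzbuduvfoj*.
Since the last vowel of the past-tense form *huzbuduvfoj* is /o/ (a rounded vowel), it takes -ogo, giving *huzbuduvfojogo*.
The final sound of the agentive form *huzbuduvfojogo* is /o/, which is a vowel, so the plural suffix is -zi, giving *huzbuduvfojogozi*.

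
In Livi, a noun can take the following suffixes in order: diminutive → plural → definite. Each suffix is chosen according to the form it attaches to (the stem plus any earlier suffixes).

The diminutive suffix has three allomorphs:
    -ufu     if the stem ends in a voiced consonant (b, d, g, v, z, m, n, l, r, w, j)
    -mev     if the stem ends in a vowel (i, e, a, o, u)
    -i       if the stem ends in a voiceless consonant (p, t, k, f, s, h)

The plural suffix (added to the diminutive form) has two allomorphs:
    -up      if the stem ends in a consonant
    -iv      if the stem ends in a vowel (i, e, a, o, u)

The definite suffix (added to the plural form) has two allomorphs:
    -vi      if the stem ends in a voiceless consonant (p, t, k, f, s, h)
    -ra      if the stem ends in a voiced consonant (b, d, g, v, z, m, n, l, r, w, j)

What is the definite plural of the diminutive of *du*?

dumevupvi

The final sound of *du* is /u/, which is a vowel, so the diminutive suffix is -mev, giving *dumev*.
The diminutive form *dumev* — final sound /v/ (a consonant) → -up → *dumevup*.
The final consonant of the plural form *dumevup* is /p/, which is voiceless, so the definite suffix is -vi, giving *dumevupvi*.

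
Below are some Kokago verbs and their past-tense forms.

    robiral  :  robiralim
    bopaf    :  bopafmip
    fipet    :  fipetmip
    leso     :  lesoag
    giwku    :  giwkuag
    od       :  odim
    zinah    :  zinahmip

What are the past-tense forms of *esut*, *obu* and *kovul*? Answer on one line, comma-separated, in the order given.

esutmip, obuag, kovulim

The suffix is conditioned by the final sound: -mip when the stem ends in a voiceless consonant (*bopaf*, *fipet*, *zinah*); -im when the stem ends in a voiced consonant (*robiral*, *od*); -ag when the stem ends in a vowel (*leso*, *giwku*).
*esut* — final sound /t/ (a voiceless consonant) → -mip → *esutmip*.
*obu*: final sound = /u/, a vowel → -ag → *obuag*.
Since the final sound of *kovul* is /l/ (a voiced consonant), it takes -im, giving *kovulim*.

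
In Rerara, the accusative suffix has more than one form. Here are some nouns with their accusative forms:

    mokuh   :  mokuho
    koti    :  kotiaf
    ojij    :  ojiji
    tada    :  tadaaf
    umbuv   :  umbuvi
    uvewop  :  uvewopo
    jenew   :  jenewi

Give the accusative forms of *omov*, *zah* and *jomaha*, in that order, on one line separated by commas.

The suffix is conditioned by the final sound: -o when the stem ends in a voiceless consonant (*mokuh*, *uvewop*); -i when the stem ends in a voiced consonant (*ojij*, *umbuv*, *jenew*); -af when the stem ends in a vowel (*koti*, *tada*).
*omov*: final sound = /v/, a voiced consonant → -i → *omovi*.
The final sound of *zah* is /h/, which is a voiceless consonant, so the suffix is -o, giving *zaho*.
Since the final sound of *jomaha* is /a/ (a vowel), it takes -af, giving *jomahaaf*.

omovi, zaho, jomahaaf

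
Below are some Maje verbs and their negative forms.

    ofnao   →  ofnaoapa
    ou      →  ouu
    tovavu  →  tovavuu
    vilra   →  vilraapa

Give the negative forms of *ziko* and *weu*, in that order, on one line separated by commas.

zikoapa, weuu

The suffix is conditioned by the last vowel: -u when the last vowel of the stem is a high vowel (*ou*, *tovavu*); -apa when the last vowel of the stem is a non-high vowel (*ofnao*, *vilra*).
*ziko*: last vowel = /o/, a non-high vowel → -apa → *zikoapa*.
The last vowel of *weu* is /u/, which is a high vowel, so the suffix is -u, giving *weuu*.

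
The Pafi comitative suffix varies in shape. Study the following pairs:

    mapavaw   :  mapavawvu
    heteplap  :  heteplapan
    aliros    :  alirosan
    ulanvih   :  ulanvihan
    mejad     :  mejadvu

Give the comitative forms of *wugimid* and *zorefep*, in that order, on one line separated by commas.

wugimidvu, zorefepan

Looking at the final consonant of each stem: -an when the stem ends in a voiceless consonant (*heteplap*, *aliros*, *ulanvih*); -vu when the stem ends in a voiced consonant (*mapavaw*, *mejad*).
Since the final consonant of *wugimid* is /d/ (voiced), it takes -vu, giving *wugimidvu*.
Since the final consonant of *zorefep* is /p/ (voiceless), it takes -an, giving *zorefepan*.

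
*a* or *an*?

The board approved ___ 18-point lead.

The indefinite article is chosen by the initial *sound* of the following word, not its spelling.
The number *18* is spoken "eighteen", beginning with /ˌeɪˈtiːn/ — a vowel sound.
So the article is *an*: The board approved an 18-point lead.

an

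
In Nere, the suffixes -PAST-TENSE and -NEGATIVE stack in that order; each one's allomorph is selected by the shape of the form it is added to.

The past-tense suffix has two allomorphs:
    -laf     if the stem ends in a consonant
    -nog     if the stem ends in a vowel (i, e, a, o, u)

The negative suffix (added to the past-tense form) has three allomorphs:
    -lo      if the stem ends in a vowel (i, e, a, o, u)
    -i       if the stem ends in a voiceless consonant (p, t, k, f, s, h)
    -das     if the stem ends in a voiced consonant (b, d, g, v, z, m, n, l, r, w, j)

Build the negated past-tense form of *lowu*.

lowunogdas

Since the final sound of *lowu* is /u/ (a vowel), it takes -nog, giving *lowunog*.
Since the final sound of the past-tense form *lowunog* is /g/ (a voiced consonant), it takes -das, giving *lowunogdas*.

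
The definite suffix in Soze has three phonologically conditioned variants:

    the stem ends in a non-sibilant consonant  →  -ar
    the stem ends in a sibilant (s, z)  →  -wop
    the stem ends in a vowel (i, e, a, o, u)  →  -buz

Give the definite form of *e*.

ebuz

Since the final sound of *e* is /e/ (a vowel), it takes -buz, giving *ebuz*.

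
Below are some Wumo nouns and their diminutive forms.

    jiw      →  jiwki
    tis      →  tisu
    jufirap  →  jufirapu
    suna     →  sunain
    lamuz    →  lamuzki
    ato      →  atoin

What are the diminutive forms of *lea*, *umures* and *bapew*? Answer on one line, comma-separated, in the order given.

The suffix is conditioned by the final sound: -u when the stem ends in a voiceless consonant (*tis*, *jufirap*); -ki when the stem ends in a voiced consonant (*jiw*, *lamuz*); -in when the stem ends in a vowel (*suna*, *ato*).
*lea* — final sound /a/ (a vowel) → -in → *leain*.
The final sound of *umures* is /s/, which is a voiceless consonant, so the suffix is -u, giving *umuresu*.
Since the final sound of *bapew* is /w/ (a voiced consonant), it takes -ki, giving *bapewki*.

leain, umuresu, bapewki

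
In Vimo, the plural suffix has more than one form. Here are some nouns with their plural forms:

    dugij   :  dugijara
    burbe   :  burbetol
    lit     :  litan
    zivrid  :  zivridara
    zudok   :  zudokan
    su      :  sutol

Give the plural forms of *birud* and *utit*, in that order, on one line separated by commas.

birudara, utitan

The pattern is voicing of the final sound: -an when the stem ends in a voiceless consonant (*lit*, *zudok*); -ara when the stem ends in a voiced consonant (*dugij*, *zivrid*); -tol when the stem ends in a vowel (*burbe*, *su*).
*birud*: final sound = /d/, a voiced consonant → -ara → *birudara*.
Since the final sound of *utit* is /t/ (a voiceless consonant), it takes -an, giving *utitan*.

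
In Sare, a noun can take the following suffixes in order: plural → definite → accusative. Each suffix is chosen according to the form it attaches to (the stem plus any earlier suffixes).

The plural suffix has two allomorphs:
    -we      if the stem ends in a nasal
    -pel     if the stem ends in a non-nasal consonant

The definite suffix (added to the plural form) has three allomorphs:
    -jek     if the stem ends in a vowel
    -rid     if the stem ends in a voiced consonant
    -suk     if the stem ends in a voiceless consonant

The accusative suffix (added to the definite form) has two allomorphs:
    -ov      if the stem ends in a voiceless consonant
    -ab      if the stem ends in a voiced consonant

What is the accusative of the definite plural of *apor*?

aporpelridab

*apor*: final consonant = /r/, non-nasal → -pel → *aporpel*.
The plural form *aporpel* — final sound /l/ (a voiced consonant) → -rid → *aporpelrid*.
The definite form *aporpelrid* — final consonant /d/ (voiced) → -ab → *aporpelridab*.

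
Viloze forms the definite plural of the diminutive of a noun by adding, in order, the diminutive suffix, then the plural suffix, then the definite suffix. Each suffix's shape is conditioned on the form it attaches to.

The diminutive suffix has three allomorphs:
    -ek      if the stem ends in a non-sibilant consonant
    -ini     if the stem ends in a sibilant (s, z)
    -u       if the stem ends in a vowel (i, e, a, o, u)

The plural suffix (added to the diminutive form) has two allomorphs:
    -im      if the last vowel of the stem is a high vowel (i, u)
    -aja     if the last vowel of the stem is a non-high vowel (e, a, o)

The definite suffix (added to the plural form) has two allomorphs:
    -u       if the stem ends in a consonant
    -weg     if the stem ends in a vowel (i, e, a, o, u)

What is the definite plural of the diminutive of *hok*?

Since the final sound of *hok* is /k/ (a non-sibilant consonant), it takes -ek, giving *hokek*.
Since the last vowel of the diminutive form *hokek* is /e/ (a non-high vowel), it takes -aja, giving *hokekaja*.
The plural form *hokekaja* — final sound /a/ (a vowel) → -weg → *hokekajaweg*.

hokekajaweg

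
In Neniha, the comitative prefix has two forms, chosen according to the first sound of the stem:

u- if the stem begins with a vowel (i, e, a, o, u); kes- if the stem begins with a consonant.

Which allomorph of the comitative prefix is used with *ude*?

Since the first sound of *ude* is /u/ (a vowel), it takes u-.

u-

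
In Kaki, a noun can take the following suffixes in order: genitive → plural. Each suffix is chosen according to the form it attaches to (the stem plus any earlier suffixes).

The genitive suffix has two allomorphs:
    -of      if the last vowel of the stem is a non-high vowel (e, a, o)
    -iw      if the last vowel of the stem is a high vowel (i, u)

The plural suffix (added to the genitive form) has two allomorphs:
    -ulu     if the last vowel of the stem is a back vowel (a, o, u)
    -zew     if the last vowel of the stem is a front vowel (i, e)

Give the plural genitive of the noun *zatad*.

*zatad* — last vowel /a/ (a non-high vowel) → -of → *zatadof*.
Since the last vowel of the genitive form *zatadof* is /o/ (a back vowel), it takes -ulu, giving *zatadofulu*.

zatadofulu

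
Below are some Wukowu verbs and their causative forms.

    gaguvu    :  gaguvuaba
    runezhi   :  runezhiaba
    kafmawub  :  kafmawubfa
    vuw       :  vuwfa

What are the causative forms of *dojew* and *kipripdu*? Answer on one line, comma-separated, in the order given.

dojewfa, kipripduaba

Looking at the final sound of each stem: -fa when the stem ends in a consonant (*kafmawub*, *vuw*); -aba when the stem ends in a vowel (*gaguvu*, *runezhi*).
The final sound of *dojew* is /w/, which is a consonant, so the suffix is -fa, giving *dojewfa*.
*kipripdu*: final sound = /u/, a vowel → -aba → *kipripduaba*.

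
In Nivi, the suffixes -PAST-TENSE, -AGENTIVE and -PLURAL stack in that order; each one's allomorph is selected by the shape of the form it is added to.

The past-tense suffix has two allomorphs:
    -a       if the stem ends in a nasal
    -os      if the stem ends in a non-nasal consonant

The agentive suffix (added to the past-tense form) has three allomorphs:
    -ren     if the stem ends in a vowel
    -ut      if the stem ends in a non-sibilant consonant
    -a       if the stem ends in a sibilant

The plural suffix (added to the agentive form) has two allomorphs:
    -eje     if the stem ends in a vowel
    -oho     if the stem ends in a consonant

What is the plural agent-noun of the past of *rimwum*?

rimwumarenoho

*rimwum*: final consonant = /m/, a nasal → -a → *rimwuma*.
The past-tense form *rimwuma* — final sound /a/ (a vowel) → -ren → *rimwumaren*.
Since the final sound of the agentive form *rimwumaren* is /n/ (a consonant), it takes -oho, giving *rimwumarenoho*.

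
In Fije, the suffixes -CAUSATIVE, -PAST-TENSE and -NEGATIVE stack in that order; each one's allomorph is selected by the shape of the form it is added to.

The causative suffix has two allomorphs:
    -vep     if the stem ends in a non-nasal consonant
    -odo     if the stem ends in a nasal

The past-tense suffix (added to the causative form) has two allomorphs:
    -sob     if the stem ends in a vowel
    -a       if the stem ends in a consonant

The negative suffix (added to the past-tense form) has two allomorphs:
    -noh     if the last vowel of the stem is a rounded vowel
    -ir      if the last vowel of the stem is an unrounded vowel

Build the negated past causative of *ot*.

The final consonant of *ot* is /t/, which is non-nasal, so the causative suffix is -vep, giving *otvep*.
The causative form *otvep*: final sound = /p/, a consonant → -a → *otvepa*.
The past-tense form *otvepa*: last vowel = /a/, an unrounded vowel → -ir → *otvepair*.

otvepair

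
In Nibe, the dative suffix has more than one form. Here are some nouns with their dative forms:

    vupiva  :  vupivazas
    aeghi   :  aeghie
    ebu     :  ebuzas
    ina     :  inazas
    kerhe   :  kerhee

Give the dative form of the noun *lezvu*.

The suffix is conditioned by the last vowel: -e when the last vowel of the stem is a front vowel (*aeghi*, *kerhe*); -zas when the last vowel of the stem is a back vowel (*vupiva*, *ebu*, *ina*).
The last vowel of *lezvu* is /u/, which is a back vowel, so the suffix is -zas, giving *lezvuzas*.

lezvuzas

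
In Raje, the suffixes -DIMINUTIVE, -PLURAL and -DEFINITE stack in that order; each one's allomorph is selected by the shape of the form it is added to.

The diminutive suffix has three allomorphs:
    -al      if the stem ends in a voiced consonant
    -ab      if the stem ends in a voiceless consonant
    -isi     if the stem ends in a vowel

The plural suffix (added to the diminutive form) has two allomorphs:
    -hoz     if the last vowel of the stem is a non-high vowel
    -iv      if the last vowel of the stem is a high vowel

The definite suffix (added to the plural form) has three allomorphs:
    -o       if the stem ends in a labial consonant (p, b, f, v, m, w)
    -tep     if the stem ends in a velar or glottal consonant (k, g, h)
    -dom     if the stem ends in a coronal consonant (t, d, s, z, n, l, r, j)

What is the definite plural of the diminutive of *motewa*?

motewaisiivo

The final sound of *motewa* is /a/, which is a vowel, so the diminutive suffix is -isi, giving *motewaisi*.
Since the last vowel of the diminutive form *motewaisi* is /i/ (a high vowel), it takes -iv, giving *motewaisiiv*.
The plural form *motewaisiiv*: final consonant = /v/, labial → -o → *motewaisiivo*.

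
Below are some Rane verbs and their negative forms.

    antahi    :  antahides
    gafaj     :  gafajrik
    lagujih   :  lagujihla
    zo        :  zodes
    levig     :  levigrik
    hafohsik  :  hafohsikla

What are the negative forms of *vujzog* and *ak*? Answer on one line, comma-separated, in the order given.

vujzogrik, akla

Looking at the final sound of each stem: -la when the stem ends in a voiceless consonant (*lagujih*, *hafohsik*); -rik when the stem ends in a voiced consonant (*gafaj*, *levig*); -des when the stem ends in a vowel (*antahi*, *zo*).
The final sound of *vujzog* is /g/, which is a voiced consonant, so the suffix is -rik, giving *vujzogrik*.
Since the final sound of *ak* is /k/ (a voiceless consonant), it takes -la, giving *akla*.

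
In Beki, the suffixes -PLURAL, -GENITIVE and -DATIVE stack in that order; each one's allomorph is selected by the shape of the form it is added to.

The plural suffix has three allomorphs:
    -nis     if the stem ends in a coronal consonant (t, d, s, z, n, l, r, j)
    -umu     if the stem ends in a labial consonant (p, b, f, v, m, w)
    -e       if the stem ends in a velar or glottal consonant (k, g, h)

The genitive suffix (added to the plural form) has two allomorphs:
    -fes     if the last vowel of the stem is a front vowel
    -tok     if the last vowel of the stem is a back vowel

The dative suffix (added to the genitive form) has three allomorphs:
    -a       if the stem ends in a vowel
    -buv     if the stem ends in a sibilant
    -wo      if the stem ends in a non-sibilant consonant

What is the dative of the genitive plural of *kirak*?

kirakefesbuv

Since the final consonant of *kirak* is /k/ (velar/glottal), it takes -e, giving *kirake*.
Since the last vowel of the plural form *kirake* is /e/ (a front vowel), it takes -fes, giving *kirakefes*.
The final sound of the genitive form *kirakefes* is /s/, which is a sibilant, so the dative suffix is -buv, giving *kirakefesbuv*.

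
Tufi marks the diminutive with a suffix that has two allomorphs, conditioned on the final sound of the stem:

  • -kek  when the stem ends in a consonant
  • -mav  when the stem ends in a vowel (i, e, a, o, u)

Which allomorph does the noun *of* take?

-kek

Since the final sound of *of* is /f/ (a consonant), it takes -kek.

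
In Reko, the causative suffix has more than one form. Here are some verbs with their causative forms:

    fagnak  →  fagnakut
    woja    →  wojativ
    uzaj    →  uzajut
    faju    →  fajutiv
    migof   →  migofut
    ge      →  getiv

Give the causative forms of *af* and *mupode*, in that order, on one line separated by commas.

The pattern is consonant vs. vowel: -ut when the stem ends in a consonant (*fagnak*, *uzaj*, *migof*); -tiv when the stem ends in a vowel (*woja*, *faju*, *ge*).
*af*: final sound = /f/, a consonant → -ut → *afut*.
*mupode*: final sound = /e/, a vowel → -tiv → *mupodetiv*.

afut, mupodetiv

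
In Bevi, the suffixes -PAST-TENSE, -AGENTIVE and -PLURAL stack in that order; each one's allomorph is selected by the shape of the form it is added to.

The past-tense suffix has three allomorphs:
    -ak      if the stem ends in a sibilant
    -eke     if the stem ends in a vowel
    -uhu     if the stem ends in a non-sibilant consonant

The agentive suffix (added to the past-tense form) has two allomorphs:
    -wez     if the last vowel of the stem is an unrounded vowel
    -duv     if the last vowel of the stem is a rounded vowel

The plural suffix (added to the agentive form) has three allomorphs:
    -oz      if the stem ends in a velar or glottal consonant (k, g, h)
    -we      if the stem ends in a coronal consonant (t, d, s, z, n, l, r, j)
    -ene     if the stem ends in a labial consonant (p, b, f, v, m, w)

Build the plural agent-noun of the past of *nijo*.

*nijo* — final sound /o/ (a vowel) → -eke → *nijoeke*.
The past-tense form *nijoeke*: last vowel = /e/, an unrounded vowel → -wez → *nijoekewez*.
The final consonant of the agentive form *nijoekewez* is /z/, which is coronal, so the plural suffix is -we, giving *nijoekewezwe*.

nijoekewezwe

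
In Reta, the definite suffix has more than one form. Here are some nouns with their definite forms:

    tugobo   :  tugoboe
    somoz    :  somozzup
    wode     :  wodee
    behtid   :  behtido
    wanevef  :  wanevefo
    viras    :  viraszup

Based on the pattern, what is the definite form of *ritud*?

ritudo

The alternation tracks the final sound of the stem — -zup when the stem ends in a sibilant (*somoz*, *viras*); -o when the stem ends in a non-sibilant consonant (*behtid*, *wanevef*); -e when the stem ends in a vowel (*tugobo*, *wode*).
Since the final sound of *ritud* is /d/ (a non-sibilant consonant), it takes -o, giving *ritudo*.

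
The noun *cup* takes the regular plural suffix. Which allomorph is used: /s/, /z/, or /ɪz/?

The stem *cup* ends in a voiceless non-sibilant consonant.
The plural suffix surfaces as /ɪz/ after sibilants, /s/ after other voiceless consonants, and /z/ after other voiced sounds.
So the plural -s on *cup* is pronounced /s/.

/s/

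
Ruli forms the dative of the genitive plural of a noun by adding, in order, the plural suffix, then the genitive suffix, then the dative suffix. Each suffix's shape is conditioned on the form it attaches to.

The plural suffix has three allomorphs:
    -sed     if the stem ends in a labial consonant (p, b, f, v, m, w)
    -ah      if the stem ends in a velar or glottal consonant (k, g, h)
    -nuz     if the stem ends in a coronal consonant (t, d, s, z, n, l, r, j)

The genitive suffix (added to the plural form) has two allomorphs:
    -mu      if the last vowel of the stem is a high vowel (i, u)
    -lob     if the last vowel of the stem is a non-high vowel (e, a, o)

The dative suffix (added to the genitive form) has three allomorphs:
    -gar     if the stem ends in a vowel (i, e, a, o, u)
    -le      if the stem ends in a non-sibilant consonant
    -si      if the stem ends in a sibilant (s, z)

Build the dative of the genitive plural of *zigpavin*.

zigpavinnuzmugar

Since the final consonant of *zigpavin* is /n/ (coronal), it takes -nuz, giving *zigpavinnuz*.
The plural form *zigpavinnuz*: last vowel = /u/, a high vowel → -mu → *zigpavinnuzmu*.
Since the final sound of the genitive form *zigpavinnuzmu* is /u/ (a vowel), it takes -gar, giving *zigpavinnuzmugar*.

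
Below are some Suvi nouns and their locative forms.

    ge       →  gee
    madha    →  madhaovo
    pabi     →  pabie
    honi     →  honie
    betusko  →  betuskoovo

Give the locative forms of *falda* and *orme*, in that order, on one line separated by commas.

The pattern is front/back vowel harmony: -e when the last vowel of the stem is a front vowel (*ge*, *pabi*, *honi*); -ovo when the last vowel of the stem is a back vowel (*madha*, *betusko*).
*falda* — last vowel /a/ (a back vowel) → -ovo → *faldaovo*.
*orme*: last vowel = /e/, a front vowel → -e → *ormee*.

faldaovo, ormee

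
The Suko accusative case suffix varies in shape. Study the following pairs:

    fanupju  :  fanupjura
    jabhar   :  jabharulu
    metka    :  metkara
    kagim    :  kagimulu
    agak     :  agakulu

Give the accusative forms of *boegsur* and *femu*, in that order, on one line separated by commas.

boegsurulu, femura

The alternation tracks the final sound of the stem — -ulu when the stem ends in a consonant (*jabhar*, *kagim*, *agak*); -ra when the stem ends in a vowel (*fanupju*, *metka*).
Since the final sound of *boegsur* is /r/ (a consonant), it takes -ulu, giving *boegsurulu*.
*femu* — final sound /u/ (a vowel) → -ra → *femura*.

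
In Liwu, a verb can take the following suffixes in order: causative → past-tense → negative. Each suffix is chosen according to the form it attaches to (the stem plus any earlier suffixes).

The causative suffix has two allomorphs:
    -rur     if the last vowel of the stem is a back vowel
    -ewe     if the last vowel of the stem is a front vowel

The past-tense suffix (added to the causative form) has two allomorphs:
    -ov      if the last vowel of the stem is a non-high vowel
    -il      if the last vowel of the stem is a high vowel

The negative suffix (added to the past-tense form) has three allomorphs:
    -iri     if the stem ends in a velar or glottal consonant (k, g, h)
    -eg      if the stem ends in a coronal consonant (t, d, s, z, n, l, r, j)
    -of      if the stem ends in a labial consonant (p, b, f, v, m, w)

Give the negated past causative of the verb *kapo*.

*kapo* — last vowel /o/ (a back vowel) → -rur → *kaporur*.
Since the last vowel of the causative form *kaporur* is /u/ (a high vowel), it takes -il, giving *kaporuril*.
The past-tense form *kaporuril* — final consonant /l/ (coronal) → -eg → *kaporurileg*.

kaporurileg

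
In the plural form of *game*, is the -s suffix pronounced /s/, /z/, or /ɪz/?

/z/

The stem *game* ends in a voiced non-sibilant sound.
The plural suffix surfaces as /ɪz/ after sibilants, /s/ after other voiceless consonants, and /z/ after other voiced sounds.
So the plural -s on *game* is pronounced /z/.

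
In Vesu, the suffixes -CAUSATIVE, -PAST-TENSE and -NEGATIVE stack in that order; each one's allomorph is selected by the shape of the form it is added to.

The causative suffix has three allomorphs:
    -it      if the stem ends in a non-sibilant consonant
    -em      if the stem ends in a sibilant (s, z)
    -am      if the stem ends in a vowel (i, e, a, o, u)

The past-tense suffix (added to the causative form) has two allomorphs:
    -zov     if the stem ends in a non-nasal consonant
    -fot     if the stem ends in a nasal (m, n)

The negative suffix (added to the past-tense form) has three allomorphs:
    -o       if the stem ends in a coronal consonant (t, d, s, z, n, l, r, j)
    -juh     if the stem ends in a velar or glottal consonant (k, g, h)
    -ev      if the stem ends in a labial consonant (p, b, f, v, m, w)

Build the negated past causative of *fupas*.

fupasemfoto

The final sound of *fupas* is /s/, which is a sibilant, so the causative suffix is -em, giving *fupasem*.
Since the final consonant of the causative form *fupasem* is /m/ (a nasal), it takes -fot, giving *fupasemfot*.
The past-tense form *fupasemfot*: final consonant = /t/, coronal → -o → *fupasemfoto*.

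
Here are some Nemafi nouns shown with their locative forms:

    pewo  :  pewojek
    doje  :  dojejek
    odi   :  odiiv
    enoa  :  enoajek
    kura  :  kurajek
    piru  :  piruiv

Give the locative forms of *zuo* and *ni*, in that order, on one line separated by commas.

The suffix is conditioned by the last vowel: -iv when the last vowel of the stem is a high vowel (*odi*, *piru*); -jek when the last vowel of the stem is a non-high vowel (*pewo*, *doje*, *enoa*, *kura*).
*zuo*: last vowel = /o/, a non-high vowel → -jek → *zuojek*.
*ni* — last vowel /i/ (a high vowel) → -iv → *niiv*.

zuojek, niiv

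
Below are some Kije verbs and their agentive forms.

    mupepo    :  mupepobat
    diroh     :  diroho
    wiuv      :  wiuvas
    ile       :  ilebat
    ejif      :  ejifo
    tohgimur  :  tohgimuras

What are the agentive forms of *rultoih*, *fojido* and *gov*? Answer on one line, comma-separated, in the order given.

The alternation tracks the final sound of the stem — -o when the stem ends in a voiceless consonant (*diroh*, *ejif*); -as when the stem ends in a voiced consonant (*wiuv*, *tohgimur*); -bat when the stem ends in a vowel (*mupepo*, *ile*).
Since the final sound of *rultoih* is /h/ (a voiceless consonant), it takes -o, giving *rultoiho*.
Since the final sound of *fojido* is /o/ (a vowel), it takes -bat, giving *fojidobat*.
*gov*: final sound = /v/, a voiced consonant → -as → *govas*.

rultoiho, fojidobat, govas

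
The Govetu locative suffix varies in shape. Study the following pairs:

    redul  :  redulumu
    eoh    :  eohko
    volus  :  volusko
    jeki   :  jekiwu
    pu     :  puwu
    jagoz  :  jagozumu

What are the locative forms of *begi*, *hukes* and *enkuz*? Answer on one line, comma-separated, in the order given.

The pattern is voicing of the final sound: -ko when the stem ends in a voiceless consonant (*eoh*, *volus*); -umu when the stem ends in a voiced consonant (*redul*, *jagoz*); -wu when the stem ends in a vowel (*jeki*, *pu*).
*begi*: final sound = /i/, a vowel → -wu → *begiwu*.
The final sound of *hukes* is /s/, which is a voiceless consonant, so the suffix is -ko, giving *hukesko*.
*enkuz*: final sound = /z/, a voiced consonant → -umu → *enkuzumu*.

begiwu, hukesko, enkuzumu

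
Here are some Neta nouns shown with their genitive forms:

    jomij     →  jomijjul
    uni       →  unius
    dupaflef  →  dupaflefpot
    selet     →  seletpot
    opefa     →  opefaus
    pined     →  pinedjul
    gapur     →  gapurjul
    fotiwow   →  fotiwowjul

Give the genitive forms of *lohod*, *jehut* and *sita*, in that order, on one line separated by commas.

The alternation tracks the final sound of the stem — -pot when the stem ends in a voiceless consonant (*dupaflef*, *selet*); -jul when the stem ends in a voiced consonant (*jomij*, *pined*, *gapur*, *fotiwow*); -us when the stem ends in a vowel (*uni*, *opefa*).
*lohod*: final sound = /d/, a voiced consonant → -jul → *lohodjul*.
*jehut* — final sound /t/ (a voiceless consonant) → -pot → *jehutpot*.
The final sound of *sita* is /a/, which is a vowel, so the suffix is -us, giving *sitaus*.

lohodjul, jehutpot, sitaus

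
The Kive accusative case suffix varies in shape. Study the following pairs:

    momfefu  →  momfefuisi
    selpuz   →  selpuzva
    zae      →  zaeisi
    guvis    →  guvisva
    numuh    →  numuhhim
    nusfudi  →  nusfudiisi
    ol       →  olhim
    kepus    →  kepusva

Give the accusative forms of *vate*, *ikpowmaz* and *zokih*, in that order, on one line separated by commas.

Looking at the final sound of each stem: -va when the stem ends in a sibilant (*selpuz*, *guvis*, *kepus*); -him when the stem ends in a non-sibilant consonant (*numuh*, *ol*); -isi when the stem ends in a vowel (*momfefu*, *zae*, *nusfudi*).
*vate*: final sound = /e/, a vowel → -isi → *vateisi*.
*ikpowmaz*: final sound = /z/, a sibilant → -va → *ikpowmazva*.
Since the final sound of *zokih* is /h/ (a non-sibilant consonant), it takes -him, giving *zokihhim*.

vateisi, ikpowmazva, zokihhim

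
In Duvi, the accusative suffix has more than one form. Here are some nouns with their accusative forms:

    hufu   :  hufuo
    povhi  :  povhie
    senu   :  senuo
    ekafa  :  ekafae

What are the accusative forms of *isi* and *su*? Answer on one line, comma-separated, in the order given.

isie, suo

The pattern is rounding harmony: -o when the last vowel of the stem is a rounded vowel (*hufu*, *senu*); -e when the last vowel of the stem is an unrounded vowel (*povhi*, *ekafa*).
Since the last vowel of *isi* is /i/ (an unrounded vowel), it takes -e, giving *isie*.
*su* — last vowel /u/ (a rounded vowel) → -o → *suo*.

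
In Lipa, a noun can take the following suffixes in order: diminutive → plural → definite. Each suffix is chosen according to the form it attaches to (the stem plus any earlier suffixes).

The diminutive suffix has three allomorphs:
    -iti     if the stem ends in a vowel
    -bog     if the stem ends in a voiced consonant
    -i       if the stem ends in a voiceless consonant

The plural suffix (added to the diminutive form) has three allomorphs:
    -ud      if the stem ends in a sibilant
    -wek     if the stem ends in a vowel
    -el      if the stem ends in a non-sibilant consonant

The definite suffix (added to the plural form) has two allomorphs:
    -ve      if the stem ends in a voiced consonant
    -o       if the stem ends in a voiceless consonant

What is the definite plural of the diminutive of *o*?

*o* — final sound /o/ (a vowel) → -iti → *oiti*.
The diminutive form *oiti* — final sound /i/ (a vowel) → -wek → *oitiwek*.
The final consonant of the plural form *oitiwek* is /k/, which is voiceless, so the definite suffix is -o, giving *oitiweko*.

oitiweko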